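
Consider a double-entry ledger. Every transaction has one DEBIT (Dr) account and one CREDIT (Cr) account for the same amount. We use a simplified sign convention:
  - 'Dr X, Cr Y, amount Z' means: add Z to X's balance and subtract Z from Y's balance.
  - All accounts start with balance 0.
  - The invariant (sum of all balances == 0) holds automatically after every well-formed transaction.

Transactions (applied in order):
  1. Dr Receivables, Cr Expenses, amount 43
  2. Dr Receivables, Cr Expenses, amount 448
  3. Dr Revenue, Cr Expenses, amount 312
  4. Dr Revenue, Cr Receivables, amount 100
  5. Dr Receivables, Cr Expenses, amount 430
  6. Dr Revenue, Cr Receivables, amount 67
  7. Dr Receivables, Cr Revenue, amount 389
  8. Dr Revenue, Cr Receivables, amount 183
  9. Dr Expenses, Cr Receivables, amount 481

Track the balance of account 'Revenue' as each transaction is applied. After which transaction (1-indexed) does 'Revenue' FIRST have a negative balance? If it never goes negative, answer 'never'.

Answer: never

Derivation:
After txn 1: Revenue=0
After txn 2: Revenue=0
After txn 3: Revenue=312
After txn 4: Revenue=412
After txn 5: Revenue=412
After txn 6: Revenue=479
After txn 7: Revenue=90
After txn 8: Revenue=273
After txn 9: Revenue=273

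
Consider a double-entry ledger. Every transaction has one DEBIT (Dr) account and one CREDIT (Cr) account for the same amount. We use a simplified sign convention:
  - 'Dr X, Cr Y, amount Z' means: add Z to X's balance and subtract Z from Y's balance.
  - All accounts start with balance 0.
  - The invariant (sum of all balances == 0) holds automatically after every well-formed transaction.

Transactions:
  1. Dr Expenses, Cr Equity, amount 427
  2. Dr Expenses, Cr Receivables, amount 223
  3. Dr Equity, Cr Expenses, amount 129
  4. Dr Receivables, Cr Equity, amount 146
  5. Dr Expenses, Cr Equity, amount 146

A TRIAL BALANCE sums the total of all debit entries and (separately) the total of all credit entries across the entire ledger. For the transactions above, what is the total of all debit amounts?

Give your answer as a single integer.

Answer: 1071

Derivation:
Txn 1: debit+=427
Txn 2: debit+=223
Txn 3: debit+=129
Txn 4: debit+=146
Txn 5: debit+=146
Total debits = 1071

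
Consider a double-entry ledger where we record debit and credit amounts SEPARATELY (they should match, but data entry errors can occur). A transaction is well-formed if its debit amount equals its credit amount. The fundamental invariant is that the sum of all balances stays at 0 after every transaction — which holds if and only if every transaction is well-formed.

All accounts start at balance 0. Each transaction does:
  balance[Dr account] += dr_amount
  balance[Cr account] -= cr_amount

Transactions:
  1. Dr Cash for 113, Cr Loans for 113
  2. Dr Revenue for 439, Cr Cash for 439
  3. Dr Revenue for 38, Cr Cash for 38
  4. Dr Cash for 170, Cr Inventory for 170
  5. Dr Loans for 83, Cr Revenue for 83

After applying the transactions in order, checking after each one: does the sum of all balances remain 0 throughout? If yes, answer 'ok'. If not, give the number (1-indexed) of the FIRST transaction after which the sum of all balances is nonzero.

After txn 1: dr=113 cr=113 sum_balances=0
After txn 2: dr=439 cr=439 sum_balances=0
After txn 3: dr=38 cr=38 sum_balances=0
After txn 4: dr=170 cr=170 sum_balances=0
After txn 5: dr=83 cr=83 sum_balances=0

Answer: ok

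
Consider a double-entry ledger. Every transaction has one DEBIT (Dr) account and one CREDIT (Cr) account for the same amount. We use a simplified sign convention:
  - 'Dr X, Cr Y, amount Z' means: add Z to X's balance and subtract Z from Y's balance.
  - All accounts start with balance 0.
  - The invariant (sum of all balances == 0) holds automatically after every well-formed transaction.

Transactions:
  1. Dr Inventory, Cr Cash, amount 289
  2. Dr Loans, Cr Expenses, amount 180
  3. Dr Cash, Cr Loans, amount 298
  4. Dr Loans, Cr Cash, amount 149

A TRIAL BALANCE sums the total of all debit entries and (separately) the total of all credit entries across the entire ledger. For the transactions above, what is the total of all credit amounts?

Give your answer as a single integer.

Answer: 916

Derivation:
Txn 1: credit+=289
Txn 2: credit+=180
Txn 3: credit+=298
Txn 4: credit+=149
Total credits = 916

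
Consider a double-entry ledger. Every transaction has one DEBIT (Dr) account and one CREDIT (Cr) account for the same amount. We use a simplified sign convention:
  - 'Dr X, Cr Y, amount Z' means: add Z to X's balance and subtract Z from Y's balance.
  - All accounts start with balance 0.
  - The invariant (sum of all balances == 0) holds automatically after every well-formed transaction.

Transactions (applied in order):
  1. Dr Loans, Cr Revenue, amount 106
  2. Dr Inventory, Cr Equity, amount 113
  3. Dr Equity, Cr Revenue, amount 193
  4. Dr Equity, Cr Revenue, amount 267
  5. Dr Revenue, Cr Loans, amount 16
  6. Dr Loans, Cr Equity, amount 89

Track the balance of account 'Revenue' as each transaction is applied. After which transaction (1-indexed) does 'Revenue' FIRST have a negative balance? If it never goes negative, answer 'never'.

After txn 1: Revenue=-106

Answer: 1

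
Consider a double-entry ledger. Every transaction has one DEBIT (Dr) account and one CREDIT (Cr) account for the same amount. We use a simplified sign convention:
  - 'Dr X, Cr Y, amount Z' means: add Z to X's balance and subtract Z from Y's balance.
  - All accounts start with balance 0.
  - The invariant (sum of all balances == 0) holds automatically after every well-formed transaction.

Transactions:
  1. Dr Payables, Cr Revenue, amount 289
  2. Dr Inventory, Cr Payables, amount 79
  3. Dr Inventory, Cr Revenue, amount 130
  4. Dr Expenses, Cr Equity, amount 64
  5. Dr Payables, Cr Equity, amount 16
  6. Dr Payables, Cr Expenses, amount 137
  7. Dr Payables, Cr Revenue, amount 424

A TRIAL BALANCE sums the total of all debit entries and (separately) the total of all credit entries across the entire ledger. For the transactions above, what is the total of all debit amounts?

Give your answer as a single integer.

Answer: 1139

Derivation:
Txn 1: debit+=289
Txn 2: debit+=79
Txn 3: debit+=130
Txn 4: debit+=64
Txn 5: debit+=16
Txn 6: debit+=137
Txn 7: debit+=424
Total debits = 1139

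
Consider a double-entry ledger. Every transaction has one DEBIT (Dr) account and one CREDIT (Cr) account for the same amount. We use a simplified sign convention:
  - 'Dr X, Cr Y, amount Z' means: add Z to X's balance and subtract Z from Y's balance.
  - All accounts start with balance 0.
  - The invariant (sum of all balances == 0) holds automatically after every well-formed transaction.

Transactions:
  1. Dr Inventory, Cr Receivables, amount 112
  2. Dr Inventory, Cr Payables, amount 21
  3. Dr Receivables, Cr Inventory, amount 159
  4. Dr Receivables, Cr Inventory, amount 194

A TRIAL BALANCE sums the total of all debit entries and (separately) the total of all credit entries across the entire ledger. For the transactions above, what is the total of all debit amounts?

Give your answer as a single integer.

Answer: 486

Derivation:
Txn 1: debit+=112
Txn 2: debit+=21
Txn 3: debit+=159
Txn 4: debit+=194
Total debits = 486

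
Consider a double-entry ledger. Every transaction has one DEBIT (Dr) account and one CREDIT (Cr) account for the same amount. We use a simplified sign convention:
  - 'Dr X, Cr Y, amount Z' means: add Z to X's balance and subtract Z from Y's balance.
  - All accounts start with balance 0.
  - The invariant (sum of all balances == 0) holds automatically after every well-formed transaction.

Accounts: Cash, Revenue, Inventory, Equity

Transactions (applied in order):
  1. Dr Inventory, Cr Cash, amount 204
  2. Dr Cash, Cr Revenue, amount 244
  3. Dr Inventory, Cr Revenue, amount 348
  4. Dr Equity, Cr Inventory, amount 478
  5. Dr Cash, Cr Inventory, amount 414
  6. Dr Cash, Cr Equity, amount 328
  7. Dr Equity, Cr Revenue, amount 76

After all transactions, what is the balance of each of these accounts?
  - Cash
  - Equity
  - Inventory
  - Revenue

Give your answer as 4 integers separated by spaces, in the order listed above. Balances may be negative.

Answer: 782 226 -340 -668

Derivation:
After txn 1 (Dr Inventory, Cr Cash, amount 204): Cash=-204 Inventory=204
After txn 2 (Dr Cash, Cr Revenue, amount 244): Cash=40 Inventory=204 Revenue=-244
After txn 3 (Dr Inventory, Cr Revenue, amount 348): Cash=40 Inventory=552 Revenue=-592
After txn 4 (Dr Equity, Cr Inventory, amount 478): Cash=40 Equity=478 Inventory=74 Revenue=-592
After txn 5 (Dr Cash, Cr Inventory, amount 414): Cash=454 Equity=478 Inventory=-340 Revenue=-592
After txn 6 (Dr Cash, Cr Equity, amount 328): Cash=782 Equity=150 Inventory=-340 Revenue=-592
After txn 7 (Dr Equity, Cr Revenue, amount 76): Cash=782 Equity=226 Inventory=-340 Revenue=-668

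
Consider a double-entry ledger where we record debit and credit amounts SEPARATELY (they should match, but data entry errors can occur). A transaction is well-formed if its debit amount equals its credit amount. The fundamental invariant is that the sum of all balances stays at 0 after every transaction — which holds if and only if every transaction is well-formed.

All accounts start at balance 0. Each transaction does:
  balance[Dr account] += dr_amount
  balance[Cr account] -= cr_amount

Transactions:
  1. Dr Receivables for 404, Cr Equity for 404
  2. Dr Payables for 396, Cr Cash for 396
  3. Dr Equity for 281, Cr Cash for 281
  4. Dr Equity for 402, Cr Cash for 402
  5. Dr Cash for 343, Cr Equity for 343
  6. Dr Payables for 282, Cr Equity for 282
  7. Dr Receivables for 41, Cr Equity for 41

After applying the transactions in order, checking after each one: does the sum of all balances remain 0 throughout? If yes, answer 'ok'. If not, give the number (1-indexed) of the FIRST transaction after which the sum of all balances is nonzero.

After txn 1: dr=404 cr=404 sum_balances=0
After txn 2: dr=396 cr=396 sum_balances=0
After txn 3: dr=281 cr=281 sum_balances=0
After txn 4: dr=402 cr=402 sum_balances=0
After txn 5: dr=343 cr=343 sum_balances=0
After txn 6: dr=282 cr=282 sum_balances=0
After txn 7: dr=41 cr=41 sum_balances=0

Answer: ok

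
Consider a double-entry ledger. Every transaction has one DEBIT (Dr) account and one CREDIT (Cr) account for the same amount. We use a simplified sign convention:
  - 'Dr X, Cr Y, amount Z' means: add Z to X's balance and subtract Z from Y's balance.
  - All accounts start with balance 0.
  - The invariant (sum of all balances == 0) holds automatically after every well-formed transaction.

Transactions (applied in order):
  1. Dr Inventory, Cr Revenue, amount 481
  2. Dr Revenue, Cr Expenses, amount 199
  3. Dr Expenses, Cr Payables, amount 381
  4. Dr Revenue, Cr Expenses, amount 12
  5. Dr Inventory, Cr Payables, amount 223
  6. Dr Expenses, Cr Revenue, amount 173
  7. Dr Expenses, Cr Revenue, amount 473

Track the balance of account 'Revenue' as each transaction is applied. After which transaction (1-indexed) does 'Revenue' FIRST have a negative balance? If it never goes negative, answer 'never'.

Answer: 1

Derivation:
After txn 1: Revenue=-481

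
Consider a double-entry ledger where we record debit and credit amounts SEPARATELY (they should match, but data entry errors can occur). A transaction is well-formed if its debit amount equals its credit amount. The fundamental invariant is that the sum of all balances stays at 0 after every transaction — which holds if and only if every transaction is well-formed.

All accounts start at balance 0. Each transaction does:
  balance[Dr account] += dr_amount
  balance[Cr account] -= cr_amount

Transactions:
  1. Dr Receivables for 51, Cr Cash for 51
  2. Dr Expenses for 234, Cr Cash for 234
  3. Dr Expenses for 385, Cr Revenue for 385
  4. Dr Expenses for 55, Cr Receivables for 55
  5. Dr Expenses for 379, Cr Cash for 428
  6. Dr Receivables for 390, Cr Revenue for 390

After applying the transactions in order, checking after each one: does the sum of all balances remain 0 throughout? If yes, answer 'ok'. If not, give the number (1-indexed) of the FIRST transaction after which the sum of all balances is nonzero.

After txn 1: dr=51 cr=51 sum_balances=0
After txn 2: dr=234 cr=234 sum_balances=0
After txn 3: dr=385 cr=385 sum_balances=0
After txn 4: dr=55 cr=55 sum_balances=0
After txn 5: dr=379 cr=428 sum_balances=-49
After txn 6: dr=390 cr=390 sum_balances=-49

Answer: 5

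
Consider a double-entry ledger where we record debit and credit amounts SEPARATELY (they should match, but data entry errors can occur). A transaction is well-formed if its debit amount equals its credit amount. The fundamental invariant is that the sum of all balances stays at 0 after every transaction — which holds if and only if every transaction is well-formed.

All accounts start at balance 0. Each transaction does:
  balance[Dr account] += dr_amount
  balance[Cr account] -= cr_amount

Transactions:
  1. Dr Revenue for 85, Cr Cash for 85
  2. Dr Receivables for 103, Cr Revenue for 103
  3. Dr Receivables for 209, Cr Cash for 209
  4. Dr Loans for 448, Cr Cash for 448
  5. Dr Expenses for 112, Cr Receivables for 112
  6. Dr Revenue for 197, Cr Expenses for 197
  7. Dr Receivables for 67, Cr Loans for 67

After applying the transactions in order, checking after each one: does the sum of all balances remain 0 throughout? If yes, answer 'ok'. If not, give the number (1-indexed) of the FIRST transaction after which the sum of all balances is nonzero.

After txn 1: dr=85 cr=85 sum_balances=0
After txn 2: dr=103 cr=103 sum_balances=0
After txn 3: dr=209 cr=209 sum_balances=0
After txn 4: dr=448 cr=448 sum_balances=0
After txn 5: dr=112 cr=112 sum_balances=0
After txn 6: dr=197 cr=197 sum_balances=0
After txn 7: dr=67 cr=67 sum_balances=0

Answer: ok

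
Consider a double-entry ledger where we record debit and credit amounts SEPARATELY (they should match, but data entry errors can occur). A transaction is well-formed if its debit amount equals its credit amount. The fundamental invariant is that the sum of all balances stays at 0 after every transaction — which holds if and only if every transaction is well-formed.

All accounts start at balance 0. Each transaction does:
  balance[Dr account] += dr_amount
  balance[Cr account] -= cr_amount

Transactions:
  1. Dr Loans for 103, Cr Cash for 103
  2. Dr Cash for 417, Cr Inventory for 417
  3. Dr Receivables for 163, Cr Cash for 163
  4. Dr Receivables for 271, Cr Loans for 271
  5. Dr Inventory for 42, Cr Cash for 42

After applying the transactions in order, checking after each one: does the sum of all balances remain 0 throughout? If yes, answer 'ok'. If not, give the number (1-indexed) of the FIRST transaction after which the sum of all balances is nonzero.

After txn 1: dr=103 cr=103 sum_balances=0
After txn 2: dr=417 cr=417 sum_balances=0
After txn 3: dr=163 cr=163 sum_balances=0
After txn 4: dr=271 cr=271 sum_balances=0
After txn 5: dr=42 cr=42 sum_balances=0

Answer: ok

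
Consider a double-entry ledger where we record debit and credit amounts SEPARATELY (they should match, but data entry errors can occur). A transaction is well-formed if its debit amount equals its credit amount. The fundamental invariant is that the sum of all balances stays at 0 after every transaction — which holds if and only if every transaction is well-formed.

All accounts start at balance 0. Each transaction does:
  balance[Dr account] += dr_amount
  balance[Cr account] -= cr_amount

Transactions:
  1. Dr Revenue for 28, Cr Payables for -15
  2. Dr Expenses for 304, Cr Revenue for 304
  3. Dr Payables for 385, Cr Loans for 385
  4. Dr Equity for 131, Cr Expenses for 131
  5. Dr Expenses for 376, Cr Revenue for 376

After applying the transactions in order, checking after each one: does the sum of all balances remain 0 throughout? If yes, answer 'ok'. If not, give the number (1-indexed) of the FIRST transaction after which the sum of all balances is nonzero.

Answer: 1

Derivation:
After txn 1: dr=28 cr=-15 sum_balances=43
After txn 2: dr=304 cr=304 sum_balances=43
After txn 3: dr=385 cr=385 sum_balances=43
After txn 4: dr=131 cr=131 sum_balances=43
After txn 5: dr=376 cr=376 sum_balances=43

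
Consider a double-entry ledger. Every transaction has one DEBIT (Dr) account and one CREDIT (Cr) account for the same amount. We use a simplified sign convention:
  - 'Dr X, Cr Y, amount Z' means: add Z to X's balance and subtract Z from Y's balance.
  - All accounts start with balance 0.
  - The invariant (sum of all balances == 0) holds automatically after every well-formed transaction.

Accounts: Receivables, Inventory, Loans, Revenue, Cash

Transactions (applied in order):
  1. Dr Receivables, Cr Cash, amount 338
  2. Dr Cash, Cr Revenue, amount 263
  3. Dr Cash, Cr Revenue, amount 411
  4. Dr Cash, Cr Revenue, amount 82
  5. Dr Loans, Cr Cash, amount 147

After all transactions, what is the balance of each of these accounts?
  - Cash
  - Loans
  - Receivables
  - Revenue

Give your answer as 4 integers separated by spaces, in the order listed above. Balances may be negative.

Answer: 271 147 338 -756

Derivation:
After txn 1 (Dr Receivables, Cr Cash, amount 338): Cash=-338 Receivables=338
After txn 2 (Dr Cash, Cr Revenue, amount 263): Cash=-75 Receivables=338 Revenue=-263
After txn 3 (Dr Cash, Cr Revenue, amount 411): Cash=336 Receivables=338 Revenue=-674
After txn 4 (Dr Cash, Cr Revenue, amount 82): Cash=418 Receivables=338 Revenue=-756
After txn 5 (Dr Loans, Cr Cash, amount 147): Cash=271 Loans=147 Receivables=338 Revenue=-756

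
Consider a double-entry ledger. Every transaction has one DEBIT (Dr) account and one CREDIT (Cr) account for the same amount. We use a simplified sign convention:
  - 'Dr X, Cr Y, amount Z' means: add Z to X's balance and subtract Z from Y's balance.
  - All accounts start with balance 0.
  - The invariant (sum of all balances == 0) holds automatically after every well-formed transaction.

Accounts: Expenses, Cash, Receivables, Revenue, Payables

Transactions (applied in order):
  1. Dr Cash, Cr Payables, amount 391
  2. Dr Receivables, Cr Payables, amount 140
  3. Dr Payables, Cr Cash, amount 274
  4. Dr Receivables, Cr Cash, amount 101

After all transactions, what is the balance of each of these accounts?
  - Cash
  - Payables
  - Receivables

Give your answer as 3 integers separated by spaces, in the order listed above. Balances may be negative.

Answer: 16 -257 241

Derivation:
After txn 1 (Dr Cash, Cr Payables, amount 391): Cash=391 Payables=-391
After txn 2 (Dr Receivables, Cr Payables, amount 140): Cash=391 Payables=-531 Receivables=140
After txn 3 (Dr Payables, Cr Cash, amount 274): Cash=117 Payables=-257 Receivables=140
After txn 4 (Dr Receivables, Cr Cash, amount 101): Cash=16 Payables=-257 Receivables=241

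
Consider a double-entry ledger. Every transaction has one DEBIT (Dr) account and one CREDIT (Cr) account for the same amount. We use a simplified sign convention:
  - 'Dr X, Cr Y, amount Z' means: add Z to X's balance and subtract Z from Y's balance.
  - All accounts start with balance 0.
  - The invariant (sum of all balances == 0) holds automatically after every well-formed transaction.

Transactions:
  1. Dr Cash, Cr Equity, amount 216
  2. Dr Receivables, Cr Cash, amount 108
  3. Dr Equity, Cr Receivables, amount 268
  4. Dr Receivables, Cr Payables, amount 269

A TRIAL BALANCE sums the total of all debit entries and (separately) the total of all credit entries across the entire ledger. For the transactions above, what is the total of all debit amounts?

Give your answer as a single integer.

Answer: 861

Derivation:
Txn 1: debit+=216
Txn 2: debit+=108
Txn 3: debit+=268
Txn 4: debit+=269
Total debits = 861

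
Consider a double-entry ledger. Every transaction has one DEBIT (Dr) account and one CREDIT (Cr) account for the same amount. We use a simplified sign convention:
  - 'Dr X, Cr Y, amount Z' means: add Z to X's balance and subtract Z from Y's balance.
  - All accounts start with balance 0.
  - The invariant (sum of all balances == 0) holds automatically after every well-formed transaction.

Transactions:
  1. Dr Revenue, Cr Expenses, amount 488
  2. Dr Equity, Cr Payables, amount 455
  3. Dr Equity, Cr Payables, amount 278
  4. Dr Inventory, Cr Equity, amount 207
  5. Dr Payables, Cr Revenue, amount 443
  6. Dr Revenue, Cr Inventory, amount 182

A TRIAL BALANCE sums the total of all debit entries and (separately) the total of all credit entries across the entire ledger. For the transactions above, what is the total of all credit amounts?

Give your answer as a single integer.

Txn 1: credit+=488
Txn 2: credit+=455
Txn 3: credit+=278
Txn 4: credit+=207
Txn 5: credit+=443
Txn 6: credit+=182
Total credits = 2053

Answer: 2053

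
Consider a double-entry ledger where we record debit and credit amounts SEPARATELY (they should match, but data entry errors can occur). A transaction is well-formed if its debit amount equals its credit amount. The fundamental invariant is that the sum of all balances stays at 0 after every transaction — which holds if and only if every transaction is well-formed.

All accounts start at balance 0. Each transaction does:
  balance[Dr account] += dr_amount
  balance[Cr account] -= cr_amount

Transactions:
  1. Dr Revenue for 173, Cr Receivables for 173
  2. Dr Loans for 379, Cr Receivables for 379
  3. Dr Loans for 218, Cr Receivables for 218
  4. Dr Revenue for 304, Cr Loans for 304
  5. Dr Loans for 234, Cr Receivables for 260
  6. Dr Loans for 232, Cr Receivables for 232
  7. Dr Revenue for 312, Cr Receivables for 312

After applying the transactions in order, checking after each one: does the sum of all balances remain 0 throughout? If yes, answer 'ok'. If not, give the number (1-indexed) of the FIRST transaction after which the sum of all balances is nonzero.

Answer: 5

Derivation:
After txn 1: dr=173 cr=173 sum_balances=0
After txn 2: dr=379 cr=379 sum_balances=0
After txn 3: dr=218 cr=218 sum_balances=0
After txn 4: dr=304 cr=304 sum_balances=0
After txn 5: dr=234 cr=260 sum_balances=-26
After txn 6: dr=232 cr=232 sum_balances=-26
After txn 7: dr=312 cr=312 sum_balances=-26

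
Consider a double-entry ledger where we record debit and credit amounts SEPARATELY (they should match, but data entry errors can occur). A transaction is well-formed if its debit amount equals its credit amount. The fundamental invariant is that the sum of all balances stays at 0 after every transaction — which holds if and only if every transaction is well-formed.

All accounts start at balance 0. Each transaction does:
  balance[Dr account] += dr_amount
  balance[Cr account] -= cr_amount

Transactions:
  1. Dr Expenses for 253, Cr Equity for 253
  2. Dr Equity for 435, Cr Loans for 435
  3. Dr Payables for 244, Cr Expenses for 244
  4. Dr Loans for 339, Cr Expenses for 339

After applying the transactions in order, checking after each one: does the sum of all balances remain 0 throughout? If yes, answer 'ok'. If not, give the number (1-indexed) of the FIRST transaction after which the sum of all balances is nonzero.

Answer: ok

Derivation:
After txn 1: dr=253 cr=253 sum_balances=0
After txn 2: dr=435 cr=435 sum_balances=0
After txn 3: dr=244 cr=244 sum_balances=0
After txn 4: dr=339 cr=339 sum_balances=0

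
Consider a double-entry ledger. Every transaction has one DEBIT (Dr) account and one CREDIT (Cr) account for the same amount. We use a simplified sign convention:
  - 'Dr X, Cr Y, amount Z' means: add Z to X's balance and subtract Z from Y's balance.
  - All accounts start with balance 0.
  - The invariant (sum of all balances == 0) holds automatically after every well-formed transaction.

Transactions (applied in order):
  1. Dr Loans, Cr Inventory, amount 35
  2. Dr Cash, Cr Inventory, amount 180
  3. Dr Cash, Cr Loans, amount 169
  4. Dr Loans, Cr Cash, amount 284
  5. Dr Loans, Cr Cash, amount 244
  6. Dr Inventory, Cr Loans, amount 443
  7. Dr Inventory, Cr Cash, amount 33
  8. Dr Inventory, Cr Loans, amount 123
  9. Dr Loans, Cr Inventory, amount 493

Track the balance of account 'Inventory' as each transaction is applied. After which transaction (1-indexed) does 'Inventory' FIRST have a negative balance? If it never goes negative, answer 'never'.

After txn 1: Inventory=-35

Answer: 1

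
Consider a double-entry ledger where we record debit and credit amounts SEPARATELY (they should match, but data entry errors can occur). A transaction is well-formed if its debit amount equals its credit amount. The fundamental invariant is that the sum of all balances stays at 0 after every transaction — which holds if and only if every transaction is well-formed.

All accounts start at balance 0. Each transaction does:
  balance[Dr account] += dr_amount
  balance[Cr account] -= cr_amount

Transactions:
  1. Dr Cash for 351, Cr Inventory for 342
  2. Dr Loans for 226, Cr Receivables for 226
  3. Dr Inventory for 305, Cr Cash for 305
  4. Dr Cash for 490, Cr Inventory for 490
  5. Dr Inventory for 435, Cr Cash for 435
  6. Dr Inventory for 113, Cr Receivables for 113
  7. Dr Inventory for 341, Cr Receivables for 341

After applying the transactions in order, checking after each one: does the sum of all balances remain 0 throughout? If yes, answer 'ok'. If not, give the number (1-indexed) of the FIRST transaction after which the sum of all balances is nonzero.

After txn 1: dr=351 cr=342 sum_balances=9
After txn 2: dr=226 cr=226 sum_balances=9
After txn 3: dr=305 cr=305 sum_balances=9
After txn 4: dr=490 cr=490 sum_balances=9
After txn 5: dr=435 cr=435 sum_balances=9
After txn 6: dr=113 cr=113 sum_balances=9
After txn 7: dr=341 cr=341 sum_balances=9

Answer: 1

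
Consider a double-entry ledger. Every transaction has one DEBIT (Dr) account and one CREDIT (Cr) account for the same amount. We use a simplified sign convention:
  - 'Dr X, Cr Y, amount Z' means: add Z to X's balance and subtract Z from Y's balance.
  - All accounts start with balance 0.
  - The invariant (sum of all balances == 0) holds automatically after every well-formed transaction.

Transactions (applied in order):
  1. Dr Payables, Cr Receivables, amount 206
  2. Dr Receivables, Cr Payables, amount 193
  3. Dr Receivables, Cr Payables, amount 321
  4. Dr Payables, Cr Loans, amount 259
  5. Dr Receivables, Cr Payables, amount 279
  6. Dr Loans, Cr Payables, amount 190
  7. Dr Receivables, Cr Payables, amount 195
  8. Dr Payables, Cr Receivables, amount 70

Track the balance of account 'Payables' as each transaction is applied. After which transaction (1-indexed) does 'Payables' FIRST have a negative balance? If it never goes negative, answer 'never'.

After txn 1: Payables=206
After txn 2: Payables=13
After txn 3: Payables=-308

Answer: 3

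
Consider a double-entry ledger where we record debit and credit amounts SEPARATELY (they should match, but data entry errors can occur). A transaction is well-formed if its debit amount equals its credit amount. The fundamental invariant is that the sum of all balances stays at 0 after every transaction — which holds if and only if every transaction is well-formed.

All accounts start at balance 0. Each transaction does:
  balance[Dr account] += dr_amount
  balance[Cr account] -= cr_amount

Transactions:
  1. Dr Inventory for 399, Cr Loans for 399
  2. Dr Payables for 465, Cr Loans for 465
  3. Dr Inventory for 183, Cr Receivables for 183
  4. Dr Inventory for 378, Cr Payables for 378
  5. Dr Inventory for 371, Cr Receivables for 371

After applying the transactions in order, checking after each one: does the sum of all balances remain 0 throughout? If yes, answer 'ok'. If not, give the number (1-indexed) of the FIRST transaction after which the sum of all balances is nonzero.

After txn 1: dr=399 cr=399 sum_balances=0
After txn 2: dr=465 cr=465 sum_balances=0
After txn 3: dr=183 cr=183 sum_balances=0
After txn 4: dr=378 cr=378 sum_balances=0
After txn 5: dr=371 cr=371 sum_balances=0

Answer: ok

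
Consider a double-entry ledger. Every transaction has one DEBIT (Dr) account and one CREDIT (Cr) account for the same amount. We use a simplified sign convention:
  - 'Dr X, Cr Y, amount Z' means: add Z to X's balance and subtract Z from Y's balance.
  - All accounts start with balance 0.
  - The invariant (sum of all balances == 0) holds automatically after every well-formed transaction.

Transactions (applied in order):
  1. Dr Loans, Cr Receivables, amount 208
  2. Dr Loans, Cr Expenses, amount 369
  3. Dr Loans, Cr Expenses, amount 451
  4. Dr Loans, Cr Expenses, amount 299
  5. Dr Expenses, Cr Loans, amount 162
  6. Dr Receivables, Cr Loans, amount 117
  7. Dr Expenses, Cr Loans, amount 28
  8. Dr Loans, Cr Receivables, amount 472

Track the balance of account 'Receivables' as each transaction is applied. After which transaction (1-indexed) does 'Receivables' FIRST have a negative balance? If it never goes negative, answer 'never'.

Answer: 1

Derivation:
After txn 1: Receivables=-208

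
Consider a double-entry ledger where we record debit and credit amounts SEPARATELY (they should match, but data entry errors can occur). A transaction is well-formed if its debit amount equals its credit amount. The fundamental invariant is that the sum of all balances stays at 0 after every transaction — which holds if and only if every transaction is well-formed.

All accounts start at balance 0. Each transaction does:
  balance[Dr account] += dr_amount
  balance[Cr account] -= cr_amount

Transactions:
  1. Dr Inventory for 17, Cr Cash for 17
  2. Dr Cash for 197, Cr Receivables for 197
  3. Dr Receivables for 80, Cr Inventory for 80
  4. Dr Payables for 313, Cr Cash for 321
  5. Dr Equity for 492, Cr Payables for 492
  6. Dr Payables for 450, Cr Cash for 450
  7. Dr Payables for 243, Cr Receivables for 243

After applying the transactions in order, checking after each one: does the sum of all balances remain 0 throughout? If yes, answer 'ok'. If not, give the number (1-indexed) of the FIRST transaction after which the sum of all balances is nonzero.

After txn 1: dr=17 cr=17 sum_balances=0
After txn 2: dr=197 cr=197 sum_balances=0
After txn 3: dr=80 cr=80 sum_balances=0
After txn 4: dr=313 cr=321 sum_balances=-8
After txn 5: dr=492 cr=492 sum_balances=-8
After txn 6: dr=450 cr=450 sum_balances=-8
After txn 7: dr=243 cr=243 sum_balances=-8

Answer: 4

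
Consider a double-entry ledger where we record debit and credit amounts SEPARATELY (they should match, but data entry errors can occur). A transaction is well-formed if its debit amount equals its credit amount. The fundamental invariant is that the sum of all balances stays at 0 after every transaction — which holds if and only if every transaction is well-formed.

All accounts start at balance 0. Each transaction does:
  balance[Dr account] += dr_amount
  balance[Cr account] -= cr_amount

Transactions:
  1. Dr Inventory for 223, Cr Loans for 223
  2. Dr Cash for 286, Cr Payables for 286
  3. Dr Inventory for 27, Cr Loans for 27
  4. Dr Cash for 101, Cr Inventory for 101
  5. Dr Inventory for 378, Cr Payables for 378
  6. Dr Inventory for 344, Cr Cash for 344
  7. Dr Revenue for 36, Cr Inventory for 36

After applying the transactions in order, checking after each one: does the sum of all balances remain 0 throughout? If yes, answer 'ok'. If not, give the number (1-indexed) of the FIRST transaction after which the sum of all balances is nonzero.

After txn 1: dr=223 cr=223 sum_balances=0
After txn 2: dr=286 cr=286 sum_balances=0
After txn 3: dr=27 cr=27 sum_balances=0
After txn 4: dr=101 cr=101 sum_balances=0
After txn 5: dr=378 cr=378 sum_balances=0
After txn 6: dr=344 cr=344 sum_balances=0
After txn 7: dr=36 cr=36 sum_balances=0

Answer: ok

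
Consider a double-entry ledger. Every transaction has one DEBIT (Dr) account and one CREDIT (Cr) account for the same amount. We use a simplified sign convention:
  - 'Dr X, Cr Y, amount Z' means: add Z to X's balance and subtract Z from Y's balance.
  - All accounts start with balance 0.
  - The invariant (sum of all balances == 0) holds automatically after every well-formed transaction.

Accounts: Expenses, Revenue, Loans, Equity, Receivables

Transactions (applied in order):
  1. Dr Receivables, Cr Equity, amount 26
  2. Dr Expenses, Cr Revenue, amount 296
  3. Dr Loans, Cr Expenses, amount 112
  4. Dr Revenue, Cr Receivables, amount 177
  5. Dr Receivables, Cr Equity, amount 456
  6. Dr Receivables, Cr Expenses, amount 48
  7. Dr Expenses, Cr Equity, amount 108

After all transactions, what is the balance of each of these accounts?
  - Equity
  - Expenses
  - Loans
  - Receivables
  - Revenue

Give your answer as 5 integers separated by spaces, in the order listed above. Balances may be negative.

Answer: -590 244 112 353 -119

Derivation:
After txn 1 (Dr Receivables, Cr Equity, amount 26): Equity=-26 Receivables=26
After txn 2 (Dr Expenses, Cr Revenue, amount 296): Equity=-26 Expenses=296 Receivables=26 Revenue=-296
After txn 3 (Dr Loans, Cr Expenses, amount 112): Equity=-26 Expenses=184 Loans=112 Receivables=26 Revenue=-296
After txn 4 (Dr Revenue, Cr Receivables, amount 177): Equity=-26 Expenses=184 Loans=112 Receivables=-151 Revenue=-119
After txn 5 (Dr Receivables, Cr Equity, amount 456): Equity=-482 Expenses=184 Loans=112 Receivables=305 Revenue=-119
After txn 6 (Dr Receivables, Cr Expenses, amount 48): Equity=-482 Expenses=136 Loans=112 Receivables=353 Revenue=-119
After txn 7 (Dr Expenses, Cr Equity, amount 108): Equity=-590 Expenses=244 Loans=112 Receivables=353 Revenue=-119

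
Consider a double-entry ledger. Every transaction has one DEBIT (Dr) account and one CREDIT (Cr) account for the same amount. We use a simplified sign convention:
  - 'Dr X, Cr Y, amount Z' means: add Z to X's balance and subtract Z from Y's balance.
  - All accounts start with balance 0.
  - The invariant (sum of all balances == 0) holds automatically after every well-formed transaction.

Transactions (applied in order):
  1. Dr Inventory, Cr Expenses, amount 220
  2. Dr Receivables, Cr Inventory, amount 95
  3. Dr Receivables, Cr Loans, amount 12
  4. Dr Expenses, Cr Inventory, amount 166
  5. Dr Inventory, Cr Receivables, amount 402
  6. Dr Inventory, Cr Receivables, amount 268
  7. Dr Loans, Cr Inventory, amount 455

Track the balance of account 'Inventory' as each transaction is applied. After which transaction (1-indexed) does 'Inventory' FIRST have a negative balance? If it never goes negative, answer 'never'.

Answer: 4

Derivation:
After txn 1: Inventory=220
After txn 2: Inventory=125
After txn 3: Inventory=125
After txn 4: Inventory=-41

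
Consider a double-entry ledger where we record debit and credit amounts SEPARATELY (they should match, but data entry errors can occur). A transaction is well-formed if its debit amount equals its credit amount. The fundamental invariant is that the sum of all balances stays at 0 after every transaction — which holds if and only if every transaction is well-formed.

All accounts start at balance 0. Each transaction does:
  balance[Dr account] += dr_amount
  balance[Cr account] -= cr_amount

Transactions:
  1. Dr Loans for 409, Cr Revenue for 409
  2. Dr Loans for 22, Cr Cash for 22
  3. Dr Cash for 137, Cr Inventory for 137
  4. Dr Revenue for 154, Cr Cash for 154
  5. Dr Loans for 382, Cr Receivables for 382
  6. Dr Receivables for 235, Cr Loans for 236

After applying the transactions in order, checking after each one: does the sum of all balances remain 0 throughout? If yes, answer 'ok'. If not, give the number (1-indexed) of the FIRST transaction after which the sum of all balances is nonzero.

After txn 1: dr=409 cr=409 sum_balances=0
After txn 2: dr=22 cr=22 sum_balances=0
After txn 3: dr=137 cr=137 sum_balances=0
After txn 4: dr=154 cr=154 sum_balances=0
After txn 5: dr=382 cr=382 sum_balances=0
After txn 6: dr=235 cr=236 sum_balances=-1

Answer: 6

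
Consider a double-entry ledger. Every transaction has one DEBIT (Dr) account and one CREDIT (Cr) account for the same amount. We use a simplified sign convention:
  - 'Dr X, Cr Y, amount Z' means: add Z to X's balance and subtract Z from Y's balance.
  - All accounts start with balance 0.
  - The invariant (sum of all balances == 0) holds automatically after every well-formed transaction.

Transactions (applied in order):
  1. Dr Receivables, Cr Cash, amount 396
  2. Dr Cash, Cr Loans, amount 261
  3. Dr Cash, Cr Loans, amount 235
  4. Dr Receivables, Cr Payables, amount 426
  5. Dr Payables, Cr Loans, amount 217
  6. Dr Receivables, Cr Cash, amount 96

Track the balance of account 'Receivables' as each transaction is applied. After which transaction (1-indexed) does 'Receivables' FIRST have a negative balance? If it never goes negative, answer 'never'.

After txn 1: Receivables=396
After txn 2: Receivables=396
After txn 3: Receivables=396
After txn 4: Receivables=822
After txn 5: Receivables=822
After txn 6: Receivables=918

Answer: never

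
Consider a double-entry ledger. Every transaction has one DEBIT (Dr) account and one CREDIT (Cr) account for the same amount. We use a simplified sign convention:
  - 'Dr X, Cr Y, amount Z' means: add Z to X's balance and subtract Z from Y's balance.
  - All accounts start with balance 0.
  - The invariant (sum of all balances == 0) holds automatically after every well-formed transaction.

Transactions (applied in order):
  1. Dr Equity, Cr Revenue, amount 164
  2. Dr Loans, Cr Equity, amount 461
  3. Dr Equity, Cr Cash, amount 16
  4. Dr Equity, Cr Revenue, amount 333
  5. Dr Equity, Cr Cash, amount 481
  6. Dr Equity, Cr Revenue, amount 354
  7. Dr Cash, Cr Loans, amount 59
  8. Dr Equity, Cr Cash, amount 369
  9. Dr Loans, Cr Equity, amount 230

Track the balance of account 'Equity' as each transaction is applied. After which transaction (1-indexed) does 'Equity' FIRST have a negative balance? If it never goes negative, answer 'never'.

After txn 1: Equity=164
After txn 2: Equity=-297

Answer: 2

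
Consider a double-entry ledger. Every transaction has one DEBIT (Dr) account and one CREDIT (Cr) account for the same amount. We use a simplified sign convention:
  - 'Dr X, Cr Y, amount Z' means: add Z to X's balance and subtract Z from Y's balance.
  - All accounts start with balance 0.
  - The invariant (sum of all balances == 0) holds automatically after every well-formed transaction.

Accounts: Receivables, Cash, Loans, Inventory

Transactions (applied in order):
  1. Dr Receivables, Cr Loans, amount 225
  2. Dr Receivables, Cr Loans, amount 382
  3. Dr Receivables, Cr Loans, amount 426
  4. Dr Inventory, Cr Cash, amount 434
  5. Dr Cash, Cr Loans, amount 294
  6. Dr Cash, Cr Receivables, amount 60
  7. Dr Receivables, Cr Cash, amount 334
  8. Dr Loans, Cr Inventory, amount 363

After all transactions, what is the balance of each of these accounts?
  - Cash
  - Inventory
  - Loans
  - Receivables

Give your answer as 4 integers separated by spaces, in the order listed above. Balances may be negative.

Answer: -414 71 -964 1307

Derivation:
After txn 1 (Dr Receivables, Cr Loans, amount 225): Loans=-225 Receivables=225
After txn 2 (Dr Receivables, Cr Loans, amount 382): Loans=-607 Receivables=607
After txn 3 (Dr Receivables, Cr Loans, amount 426): Loans=-1033 Receivables=1033
After txn 4 (Dr Inventory, Cr Cash, amount 434): Cash=-434 Inventory=434 Loans=-1033 Receivables=1033
After txn 5 (Dr Cash, Cr Loans, amount 294): Cash=-140 Inventory=434 Loans=-1327 Receivables=1033
After txn 6 (Dr Cash, Cr Receivables, amount 60): Cash=-80 Inventory=434 Loans=-1327 Receivables=973
After txn 7 (Dr Receivables, Cr Cash, amount 334): Cash=-414 Inventory=434 Loans=-1327 Receivables=1307
After txn 8 (Dr Loans, Cr Inventory, amount 363): Cash=-414 Inventory=71 Loans=-964 Receivables=1307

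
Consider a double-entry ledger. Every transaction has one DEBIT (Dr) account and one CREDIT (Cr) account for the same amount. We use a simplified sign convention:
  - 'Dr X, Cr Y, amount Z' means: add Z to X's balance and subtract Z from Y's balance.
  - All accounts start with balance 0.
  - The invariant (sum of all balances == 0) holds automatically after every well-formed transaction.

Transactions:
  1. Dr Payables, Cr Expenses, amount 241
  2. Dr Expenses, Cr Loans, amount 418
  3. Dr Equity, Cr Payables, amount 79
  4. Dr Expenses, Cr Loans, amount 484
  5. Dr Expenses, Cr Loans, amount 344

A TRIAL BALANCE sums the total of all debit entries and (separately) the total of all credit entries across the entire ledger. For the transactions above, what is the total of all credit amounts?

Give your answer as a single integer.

Txn 1: credit+=241
Txn 2: credit+=418
Txn 3: credit+=79
Txn 4: credit+=484
Txn 5: credit+=344
Total credits = 1566

Answer: 1566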